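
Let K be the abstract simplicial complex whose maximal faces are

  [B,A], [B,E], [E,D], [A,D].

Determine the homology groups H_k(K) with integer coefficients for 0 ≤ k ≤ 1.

We work with the vertex ordering A < B < D < E. The simplices of K, each written with vertices in increasing order, are:

  0-simplices (4): A, B, D, E
  1-simplices (4): AB, AD, BE, DE

so the chain groups are C_0 ≅ Z^4, C_1 ≅ Z^4.

The boundary map ∂_1: C_1 → C_0 sends each edge [p,q] (with p < q) to q − p.
The 4×4 boundary matrix has rank 3 and Smith normal form diag(1,1,1).

Now H_k = ker ∂_k / im ∂_{k+1}, so:

  H_0: rank C_0 − rank ∂_1 = 4 − 3 = 1, and the invariant factors of ∂_1 are all 1, so H_0 = Z.
  H_1: rank ker ∂_1 − rank ∂_2 = (4 − 3) − 0 = 1, and there is no ∂_2, so H_1 = Z.

H_0 ≅ Z,  H_1 ≅ Z.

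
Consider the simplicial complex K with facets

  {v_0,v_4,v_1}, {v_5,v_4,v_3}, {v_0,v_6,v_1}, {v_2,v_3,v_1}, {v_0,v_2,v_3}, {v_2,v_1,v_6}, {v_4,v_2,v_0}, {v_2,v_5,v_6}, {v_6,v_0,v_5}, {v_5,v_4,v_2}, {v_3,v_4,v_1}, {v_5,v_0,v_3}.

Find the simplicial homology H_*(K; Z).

Fix the vertex order v_0 < v_1 < v_2 < v_3 < v_4 < v_5 < v_6 and write every simplex with vertices in increasing order. Then dim K = 2 and the simplices of K are:

  0-simplices (7): [v_0], [v_1], [v_2], [v_3], [v_4], [v_5], [v_6]
  1-simplices (18): (18 of them)
  2-simplices (12): (12 of them)

Hence C_0 ≅ Z^7, C_1 ≅ Z^18, C_2 ≅ Z^12.

Boundary ∂_1: C_1 → C_0 is given by ∂[p,q] = [q] − [p].
As a 7×18 matrix over Z this has rank 6, with invariant factors (1,1,1,1,1,1).

The boundary map ∂_2: C_2 → C_1 maps a triangle to the signed sum of its edges. For instance
  ∂[v_0,v_5,v_6] = [v_5,v_6] − [v_0,v_6] + [v_0,v_5],
  ∂[v_2,v_5,v_6] = [v_5,v_6] − [v_2,v_6] + [v_2,v_5].
This gives a 18×12 integer matrix of rank 12; reducing to Smith normal form yields diagonal entries (1,1,1,1,1,1,1,1,1,1,1,2).

Reading off H_k = ker ∂_k / im ∂_{k+1}:

  H_0: rank C_0 − rank ∂_1 = 7 − 6 = 1, and the invariant factors of ∂_1 are all 1, so H_0 = Z.
  H_1: rank ker ∂_1 − rank ∂_2 = (18 − 6) − 12 = 0, and ∂_2 has invariant factor 2 > 1, so H_1 = Z/2.
  H_2: rank ker ∂_2 − rank ∂_3 = (12 − 12) − 0 = 0, and there is no ∂_3, so H_2 = 0.

(K is a triangulation of the real projective plane RP^2.)

H_0 ≅ Z,  H_1 ≅ Z/2,  H_2 = 0.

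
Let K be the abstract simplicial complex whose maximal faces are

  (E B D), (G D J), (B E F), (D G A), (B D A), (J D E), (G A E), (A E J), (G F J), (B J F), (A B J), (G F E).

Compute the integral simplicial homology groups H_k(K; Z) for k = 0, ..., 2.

H_0 ≅ Z,  H_1 ≅ Z/2,  H_2 = 0.

Fix the vertex order A < B < D < E < F < G < J and write every simplex with vertices in increasing order. Then dim K = 2 and the simplices of K are:

  0-simplices (7): A, B, D, E, F, G, J
  1-simplices (18): AB, AD, AE, AG, AJ, BD, BE, BF, BJ, DE, DG, DJ, EF, EG, EJ, FG, FJ, GJ
  2-simplices (12): ABD, ABJ, ADG, AEG, AEJ, BDE, BEF, BFJ, DEJ, DGJ, EFG, FGJ

giving chain groups C_0 ≅ Z^7, C_1 ≅ Z^18, C_2 ≅ Z^12.

Boundary ∂_1: C_1 → C_0 is given by ∂[p,q] = [q] − [p]. For instance
  ∂AG = G − A.
The resulting 7×18 matrix has rank 6, and its Smith normal form has invariant factors (1,1,1,1,1,1).

∂_2: C_2 → C_1 maps a triangle to the signed sum of its edges. For instance
  ∂EFG = FG − EG + EF,
  ∂ABD = BD − AD + AB.
The 18×12 boundary matrix has rank 12 and Smith normal form diag(1,1,1,1,1,1,1,1,1,1,1,2).

From H_k ≅ ker(∂_k) / im(∂_{k+1}) we obtain:

  H_0: rank C_0 − rank ∂_1 = 7 − 6 = 1, and the invariant factors of ∂_1 are all 1, so H_0 = Z.
  H_1: rank ker ∂_1 − rank ∂_2 = (18 − 6) − 12 = 0, and ∂_2 has invariant factor 2 > 1, so H_1 = Z/2.
  H_2: rank ker ∂_2 − rank ∂_3 = (12 − 12) − 0 = 0, and there is no ∂_3, so H_2 = 0.

As a check, the Euler characteristic is 7 − 18 + 12 = 1, which agrees with 1 − 0 + 0 = 1.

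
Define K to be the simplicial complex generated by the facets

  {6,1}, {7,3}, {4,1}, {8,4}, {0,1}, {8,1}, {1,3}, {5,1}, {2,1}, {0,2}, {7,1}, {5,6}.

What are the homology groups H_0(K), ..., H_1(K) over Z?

H_0 ≅ Z,  H_1 ≅ Z^4.

Order the vertices as 0 < 1 < 2 < 3 < 4 < 5 < 6 < 7 < 8. Listing each simplex with vertices in this order, K has dimension 1 with simplices:

  0-simplices (9): [0], [1], [2], [3], [4], [5], [6], [7], [8]
  1-simplices (12): [0,1], [0,2], [1,2], [1,3], [1,4], [1,5], [1,6], [1,7], [1,8], [3,7], [4,8], [5,6]

so the chain groups are C_0 ≅ Z^9, C_1 ≅ Z^12.

Boundary ∂_1: C_1 → C_0 sends each edge [p,q] (with p < q) to q − p.
This gives a 9×12 integer matrix of rank 8; reducing to Smith normal form yields diagonal entries (1,1,1,1,1,1,1,1).

Reading off H_k = ker ∂_k / im ∂_{k+1}:

  H_0: rank C_0 − rank ∂_1 = 9 − 8 = 1, and the invariant factors of ∂_1 are all 1, so H_0 = Z.
  H_1: rank ker ∂_1 − rank ∂_2 = (12 − 8) − 0 = 4, and there is no ∂_2, so H_1 = Z^4.

As a check, the Euler characteristic is 9 − 12 = -3, which agrees with 1 − 4 = -3.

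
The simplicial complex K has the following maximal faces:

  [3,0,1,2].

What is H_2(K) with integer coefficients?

H_2 ≅ 0.

K has 4 vertices, 6 edges, 4 triangles, 1 3-simplex.
rank ∂_2 = 3, rank ∂_3 = 1 ⇒ b_2 = 4 − 3 − 1 = 0; all invariant factors of ∂_3 are 1 so no torsion. So H_2 ≅ 0.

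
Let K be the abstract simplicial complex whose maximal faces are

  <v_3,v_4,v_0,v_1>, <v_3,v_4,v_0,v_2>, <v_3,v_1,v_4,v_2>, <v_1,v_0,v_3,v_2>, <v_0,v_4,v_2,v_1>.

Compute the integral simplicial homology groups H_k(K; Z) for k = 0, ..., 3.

H_0 = Z,  H_1 = 0,  H_2 = 0,  H_3 = Z.

K has 5 vertices, 10 edges, 10 triangles, 5 3-simplices.
rank ∂_0 = 0, rank ∂_1 = 4 ⇒ b_0 = 5 − 0 − 4 = 1; all invariant factors of ∂_1 are 1 so no torsion. So H_0 = Z.
rank ∂_1 = 4, rank ∂_2 = 6 ⇒ b_1 = 10 − 4 − 6 = 0; all invariant factors of ∂_2 are 1 so no torsion. So H_1 = 0.
rank ∂_2 = 6, rank ∂_3 = 4 ⇒ b_2 = 10 − 6 − 4 = 0; all invariant factors of ∂_3 are 1 so no torsion. So H_2 = 0.
rank ∂_3 = 4, rank ∂_4 = 0 ⇒ b_3 = 5 − 4 − 0 = 1. So H_3 = Z.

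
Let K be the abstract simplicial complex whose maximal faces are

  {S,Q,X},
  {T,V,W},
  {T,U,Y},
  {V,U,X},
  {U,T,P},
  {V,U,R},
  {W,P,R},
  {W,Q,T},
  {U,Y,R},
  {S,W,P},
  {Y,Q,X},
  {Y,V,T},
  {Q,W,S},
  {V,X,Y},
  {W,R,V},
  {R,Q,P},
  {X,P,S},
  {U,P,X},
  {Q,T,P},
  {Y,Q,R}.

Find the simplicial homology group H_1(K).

H_1 ≅ Z × Z/2.

Take the total order P < Q < R < S < T < U < V < W < X < Y on the vertex set. Then K (dimension 2) consists of the simplices:

  0-simplices (10): P, Q, R, S, T, U, V, W, X, Y
  1-simplices (30): PQ, PR, PS, PT, PU, PW, PX, QR, QS, QT, QW, QX, QY, RU, RV, RW, RY, SW, SX, TU, TV, TW, TY, UV, UX, UY, VW, VX, VY, XY
  2-simplices (20): PQR, PQT, PRW, PSW, PSX, PTU, PUX, QRY, QSW, QSX, QTW, QXY, RUV, RUY, RVW, TUY, TVW, TVY, UVX, VXY

Hence C_0 ≅ Z^10, C_1 ≅ Z^30, C_2 ≅ Z^20.

The boundary map ∂_1: C_1 → C_0 maps an edge to its endpoints' difference, ∂[p,q] = q − p. For instance
  ∂QX = X − Q.
The 10×30 boundary matrix has rank 9 and Smith normal form diag(1,1,1,1,1,1,1,1,1).

The boundary map ∂_2: C_2 → C_1 acts by ∂[p,q,r] = [q,r] − [p,r] + [p,q]. For instance
  ∂QXY = XY − QY + QX,
  ∂RVW = VW − RW + RV.
This gives a 30×20 integer matrix of rank 20; reducing to Smith normal form yields diagonal entries (1,1,1,1,1,1,1,1,1,1,1,1,1,1,1,1,1,1,1,2).

Computing H_k = (kernel of ∂_k) / (image of ∂_{k+1}):

  H_1: rank ker ∂_1 − rank ∂_2 = (30 − 9) − 20 = 1, and ∂_2 has invariant factor 2 > 1, so H_1 ≅ Z × Z/2.

(K is a triangulation of the Klein bottle.)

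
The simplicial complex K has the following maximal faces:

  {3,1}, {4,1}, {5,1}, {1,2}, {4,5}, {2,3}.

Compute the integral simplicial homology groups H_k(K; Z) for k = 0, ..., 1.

H_0 = Z,  H_1 = Z^2.

Order the vertices as 1 < 2 < 3 < 4 < 5. Listing each simplex with vertices in this order, K has dimension 1 with simplices:

  0-simplices (5): [1], [2], [3], [4], [5]
  1-simplices (6): [1,2], [1,3], [1,4], [1,5], [2,3], [4,5]

giving chain groups C_0 ≅ Z^5, C_1 ≅ Z^6.

∂_1: C_1 → C_0 maps an edge to its endpoints' difference, ∂[p,q] = q − p.
The resulting 5×6 matrix has rank 4, and its Smith normal form has invariant factors (1,1,1,1).

Now H_k = ker ∂_k / im ∂_{k+1}, so:

  H_0: rank C_0 − rank ∂_1 = 5 − 4 = 1, and the invariant factors of ∂_1 are all 1, so H_0 ≅ Z.
  H_1: rank ker ∂_1 − rank ∂_2 = (6 − 4) − 0 = 2, and there is no ∂_2, so H_1 ≅ Z^2.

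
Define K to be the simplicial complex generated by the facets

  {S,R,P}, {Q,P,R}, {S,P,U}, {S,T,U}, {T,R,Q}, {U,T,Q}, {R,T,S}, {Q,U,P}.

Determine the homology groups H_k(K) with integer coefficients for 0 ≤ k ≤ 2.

We work with the vertex ordering P < Q < R < S < T < U. The simplices of K, each written with vertices in increasing order, are:

  0-simplices (6): P, Q, R, S, T, U
  1-simplices (12): PQ, PR, PS, PU, QR, QT, QU, RS, RT, ST, SU, TU
  2-simplices (8): PQR, PQU, PRS, PSU, QRT, QTU, RST, STU

Hence C_0 ≅ Z^6, C_1 ≅ Z^12, C_2 ≅ Z^8.

∂_1: C_1 → C_0 sends each edge [p,q] (with p < q) to q − p. For instance
  ∂PU = U − P.
The 6×12 boundary matrix has rank 5 and Smith normal form diag(1,1,1,1,1).

Boundary ∂_2: C_2 → C_1 acts by ∂[p,q,r] = [q,r] − [p,r] + [p,q]. For instance
  ∂QRT = RT − QT + QR,
  ∂PQU = QU − PU + PQ.
The 12×8 boundary matrix has rank 7 and Smith normal form diag(1,1,1,1,1,1,1).

Now H_k = ker ∂_k / im ∂_{k+1}, so:

  H_0: rank C_0 − rank ∂_1 = 6 − 5 = 1, and the invariant factors of ∂_1 are all 1, so H_0 = Z.
  H_1: rank ker ∂_1 − rank ∂_2 = (12 − 5) − 7 = 0, and the invariant factors of ∂_2 are all 1, so H_1 = 0.
  H_2: rank ker ∂_2 − rank ∂_3 = (8 − 7) − 0 = 1, and there is no ∂_3, so H_2 = Z.

As a check, the Euler characteristic is 6 − 12 + 8 = 2, which agrees with 1 − 0 + 1 = 2.

H_0 = Z,  H_1 = 0,  H_2 = Z.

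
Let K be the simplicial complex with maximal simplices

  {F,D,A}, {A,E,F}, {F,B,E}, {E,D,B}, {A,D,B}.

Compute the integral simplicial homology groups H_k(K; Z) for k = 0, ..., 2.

H_0 ≅ Z,  H_1 ≅ Z,  H_2 = 0.

Fix the vertex order A < B < D < E < F and write every simplex with vertices in increasing order. Then dim K = 2 and the simplices of K are:

  0-simplices (5): A, B, D, E, F
  1-simplices (10): AB, AD, AE, AF, BD, BE, BF, DE, DF, EF
  2-simplices (5): ABD, ADF, AEF, BDE, BEF

giving chain groups C_0 ≅ Z^5, C_1 ≅ Z^10, C_2 ≅ Z^5.

∂_1: C_1 → C_0 maps an edge to its endpoints' difference, ∂[p,q] = q − p. For instance
  ∂BD = D − B.
As a 5×10 matrix over Z this has rank 4, with invariant factors (1,1,1,1).

The boundary map ∂_2: C_2 → C_1 maps a triangle to the signed sum of its edges. For instance
  ∂AEF = EF − AF + AE,
  ∂ABD = BD − AD + AB.
The resulting 10×5 matrix has rank 5, and its Smith normal form has invariant factors (1,1,1,1,1).

Computing H_k = (kernel of ∂_k) / (image of ∂_{k+1}):

  H_0: rank C_0 − rank ∂_1 = 5 − 4 = 1, and the invariant factors of ∂_1 are all 1, so H_0 ≅ Z.
  H_1: rank ker ∂_1 − rank ∂_2 = (10 − 4) − 5 = 1, and the invariant factors of ∂_2 are all 1, so H_1 ≅ Z.
  H_2: rank ker ∂_2 − rank ∂_3 = (5 − 5) − 0 = 0, and there is no ∂_3, so H_2 ≅ 0.

As a check, the Euler characteristic is 5 − 10 + 5 = 0, which agrees with 1 − 1 + 0 = 0.
(K is a triangulation of the Möbius band.)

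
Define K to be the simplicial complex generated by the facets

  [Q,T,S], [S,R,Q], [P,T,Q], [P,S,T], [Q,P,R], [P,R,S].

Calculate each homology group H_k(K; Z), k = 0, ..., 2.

H_0 = Z,  H_1 = 0,  H_2 = Z.

Fix the vertex order P < Q < R < S < T and write every simplex with vertices in increasing order. Then dim K = 2 and the simplices of K are:

  0-simplices (5): P, Q, R, S, T
  1-simplices (9): PQ, PR, PS, PT, QR, QS, QT, RS, ST
  2-simplices (6): PQR, PQT, PRS, PST, QRS, QST

Hence C_0 ≅ Z^5, C_1 ≅ Z^9, C_2 ≅ Z^6.

Boundary ∂_1: C_1 → C_0 is given by ∂[p,q] = [q] − [p]. For instance
  ∂PQ = Q − P.
The 5×9 boundary matrix has rank 4 and Smith normal form diag(1,1,1,1).

The boundary map ∂_2: C_2 → C_1 maps a triangle to the signed sum of its edges. For instance
  ∂PST = ST − PT + PS,
  ∂PRS = RS − PS + PR.
As a 9×6 matrix over Z this has rank 5, with invariant factors (1,1,1,1,1).

Computing H_k = (kernel of ∂_k) / (image of ∂_{k+1}):

  H_0: rank C_0 − rank ∂_1 = 5 − 4 = 1, and the invariant factors of ∂_1 are all 1, so H_0 = Z.
  H_1: rank ker ∂_1 − rank ∂_2 = (9 − 4) − 5 = 0, and the invariant factors of ∂_2 are all 1, so H_1 = 0.
  H_2: rank ker ∂_2 − rank ∂_3 = (6 − 5) − 0 = 1, and there is no ∂_3, so H_2 = Z.

As a check, the Euler characteristic is 5 − 9 + 6 = 2, which agrees with 1 − 0 + 1 = 2.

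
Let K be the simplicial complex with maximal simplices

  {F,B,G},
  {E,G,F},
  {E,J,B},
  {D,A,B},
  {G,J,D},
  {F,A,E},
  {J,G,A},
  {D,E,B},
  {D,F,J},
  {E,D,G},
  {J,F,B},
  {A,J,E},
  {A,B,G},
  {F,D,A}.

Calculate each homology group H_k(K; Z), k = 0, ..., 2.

We work with the vertex ordering A < B < D < E < F < G < J. The simplices of K, each written with vertices in increasing order, are:

  0-simplices (7): A, B, D, E, F, G, J
  1-simplices (21): AB, AD, AE, AF, AG, AJ, BD, BE, BF, BG, BJ, DE, DF, DG, DJ, EF, EG, EJ, FG, FJ, GJ
  2-simplices (14): ABD, ABG, ADF, AEF, AEJ, AGJ, BDE, BEJ, BFG, BFJ, DEG, DFJ, DGJ, EFG

giving chain groups C_0 ≅ Z^7, C_1 ≅ Z^21, C_2 ≅ Z^14.

Boundary ∂_1: C_1 → C_0 sends each edge [p,q] (with p < q) to q − p.
This gives a 7×21 integer matrix of rank 6; reducing to Smith normal form yields diagonal entries (1,1,1,1,1,1).

Boundary ∂_2: C_2 → C_1 acts by ∂[p,q,r] = [q,r] − [p,r] + [p,q]. For instance
  ∂BFG = FG − BG + BF,
  ∂DGJ = GJ − DJ + DG.
The resulting 21×14 matrix has rank 13, and its Smith normal form has invariant factors (1,1,1,1,1,1,1,1,1,1,1,1,1).

Computing H_k = (kernel of ∂_k) / (image of ∂_{k+1}):

  H_0: rank C_0 − rank ∂_1 = 7 − 6 = 1, and the invariant factors of ∂_1 are all 1, so H_0 ≅ Z.
  H_1: rank ker ∂_1 − rank ∂_2 = (21 − 6) − 13 = 2, and the invariant factors of ∂_2 are all 1, so H_1 ≅ Z^2.
  H_2: rank ker ∂_2 − rank ∂_3 = (14 − 13) − 0 = 1, and there is no ∂_3, so H_2 ≅ Z.

H_0 = Z,  H_1 = Z^2,  H_2 = Z.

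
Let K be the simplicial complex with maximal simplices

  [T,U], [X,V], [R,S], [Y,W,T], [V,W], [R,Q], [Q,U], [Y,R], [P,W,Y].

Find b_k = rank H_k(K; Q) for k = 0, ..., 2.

Order the vertices as P < Q < R < S < T < U < V < W < X < Y. Listing each simplex with vertices in this order, K has dimension 2 with simplices:

  0-simplices (10): P, Q, R, S, T, U, V, W, X, Y
  1-simplices (12): PW, PY, QR, QU, RS, RY, TU, TW, TY, VW, VX, WY
  2-simplices (2): PWY, TWY

giving chain groups C_0 ≅ Z^10, C_1 ≅ Z^12, C_2 ≅ Z^2.

Boundary ∂_1: C_1 → C_0 is given by ∂[p,q] = [q] − [p]. For instance
  ∂WY = Y − W.
This gives a 10×12 integer matrix of rank 9; reducing to Smith normal form yields diagonal entries (1,1,1,1,1,1,1,1,1).

∂_2: C_2 → C_1 sends each 2-simplex [p,q,r] to [q,r] − [p,r] + [p,q]. For instance
  ∂PWY = WY − PY + PW,
  ∂TWY = WY − TY + TW.
As a 12×2 matrix over Z this has rank 2, with invariant factors (1,1).

Reading off H_k = ker ∂_k / im ∂_{k+1}:

  H_0: rank C_0 − rank ∂_1 = 10 − 9 = 1, and the invariant factors of ∂_1 are all 1, so H_0 = Z.
  H_1: rank ker ∂_1 − rank ∂_2 = (12 − 9) − 2 = 1, and the invariant factors of ∂_2 are all 1, so H_1 = Z.
  H_2: rank ker ∂_2 − rank ∂_3 = (2 − 2) − 0 = 0, and there is no ∂_3, so H_2 = 0.

Hence the Betti numbers are b_0 = 1, b_1 = 1, b_2 = 0.

b_0 = 1, b_1 = 1, b_2 = 0.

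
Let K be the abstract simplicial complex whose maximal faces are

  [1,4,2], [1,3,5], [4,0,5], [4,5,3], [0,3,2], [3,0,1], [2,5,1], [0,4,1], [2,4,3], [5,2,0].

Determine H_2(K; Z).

Take the total order 0 < 1 < 2 < 3 < 4 < 5 on the vertex set. Then K (dimension 2) consists of the simplices:

  0-simplices (6): [0], [1], [2], [3], [4], [5]
  1-simplices (15): [0,1], [0,2], [0,3], [0,4], [0,5], [1,2], [1,3], [1,4], [1,5], [2,3], [2,4], [2,5], [3,4], [3,5], [4,5]
  2-simplices (10): [0,1,3], [0,1,4], [0,2,3], [0,2,5], [0,4,5], [1,2,4], [1,2,5], [1,3,5], [2,3,4], [3,4,5]

so the chain groups are C_0 ≅ Z^6, C_1 ≅ Z^15, C_2 ≅ Z^10.

The boundary map ∂_1: C_1 → C_0 sends each edge [p,q] (with p < q) to q − p.
The 6×15 boundary matrix has rank 5 and Smith normal form diag(1,1,1,1,1).

Boundary ∂_2: C_2 → C_1 acts by ∂[p,q,r] = [q,r] − [p,r] + [p,q]. For instance
  ∂[0,1,3] = [1,3] − [0,3] + [0,1],
  ∂[0,2,5] = [2,5] − [0,5] + [0,2].
The 15×10 boundary matrix has rank 10 and Smith normal form diag(1,1,1,1,1,1,1,1,1,2).

Now H_k = ker ∂_k / im ∂_{k+1}, so:

  H_2: rank ker ∂_2 − rank ∂_3 = (10 − 10) − 0 = 0, and there is no ∂_3, so H_2 = 0.

(K is a triangulation of the real projective plane RP^2.)

H_2 = 0.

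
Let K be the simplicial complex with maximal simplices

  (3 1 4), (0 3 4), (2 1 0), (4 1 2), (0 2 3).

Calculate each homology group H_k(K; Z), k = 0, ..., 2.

Fix the vertex order 0 < 1 < 2 < 3 < 4 and write every simplex with vertices in increasing order. Then dim K = 2 and the simplices of K are:

  0-simplices (5): [0], [1], [2], [3], [4]
  1-simplices (10): [0,1], [0,2], [0,3], [0,4], [1,2], [1,3], [1,4], [2,3], [2,4], [3,4]
  2-simplices (5): [0,1,2], [0,2,3], [0,3,4], [1,2,4], [1,3,4]

Hence C_0 ≅ Z^5, C_1 ≅ Z^10, C_2 ≅ Z^5.

The boundary map ∂_1: C_1 → C_0 sends each edge [p,q] (with p < q) to q − p. For instance
  ∂[0,4] = [4] − [0].
The 5×10 boundary matrix has rank 4 and Smith normal form diag(1,1,1,1).

∂_2: C_2 → C_1 sends each 2-simplex [p,q,r] to [q,r] − [p,r] + [p,q]. For instance
  ∂[0,1,2] = [1,2] − [0,2] + [0,1],
  ∂[0,2,3] = [2,3] − [0,3] + [0,2].
As a 10×5 matrix over Z this has rank 5, with invariant factors (1,1,1,1,1).

From H_k ≅ ker(∂_k) / im(∂_{k+1}) we obtain:

  H_0: rank C_0 − rank ∂_1 = 5 − 4 = 1, and the invariant factors of ∂_1 are all 1, so H_0 = Z.
  H_1: rank ker ∂_1 − rank ∂_2 = (10 − 4) − 5 = 1, and the invariant factors of ∂_2 are all 1, so H_1 = Z.
  H_2: rank ker ∂_2 − rank ∂_3 = (5 − 5) − 0 = 0, and there is no ∂_3, so H_2 = 0.

(K is a triangulation of the Möbius band.)

H_0 = Z,  H_1 = Z,  H_2 = 0.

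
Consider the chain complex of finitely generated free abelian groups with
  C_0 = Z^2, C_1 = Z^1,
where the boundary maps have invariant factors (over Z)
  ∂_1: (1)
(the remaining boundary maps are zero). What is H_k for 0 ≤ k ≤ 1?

H_0: b_0 = 2 − 0 − 1 = 1; torsion from ∂_1 factors > 1: none. So H_0 = Z.
H_1: b_1 = 1 − 1 − 0 = 0; torsion from ∂_2 factors > 1: none. So H_1 = 0.

H_0 = Z,  H_1 = 0.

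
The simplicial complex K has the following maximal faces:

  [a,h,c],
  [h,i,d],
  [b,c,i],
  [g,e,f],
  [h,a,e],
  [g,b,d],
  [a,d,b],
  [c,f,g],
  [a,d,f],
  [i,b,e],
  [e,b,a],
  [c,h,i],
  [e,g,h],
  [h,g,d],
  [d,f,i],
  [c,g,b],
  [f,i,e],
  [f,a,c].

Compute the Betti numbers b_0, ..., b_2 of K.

Fix the vertex order a < b < c < d < e < f < g < h < i and write every simplex with vertices in increasing order. Then dim K = 2 and the simplices of K are:

  0-simplices (9): a, b, c, d, e, f, g, h, i
  1-simplices (27): ab, ac, ad, ae, af, ah, bc, bd, be, bg, bi, cf, cg, ch, ci, df, dg, dh, di, ef, eg, eh, ei, fg, fi, gh, hi
  2-simplices (18): abd, abe, acf, ach, adf, aeh, bcg, bci, bdg, bei, cfg, chi, dfi, dgh, dhi, efg, efi, egh

Hence C_0 ≅ Z^9, C_1 ≅ Z^27, C_2 ≅ Z^18.

The boundary map ∂_1: C_1 → C_0 maps an edge to its endpoints' difference, ∂[p,q] = q − p. For instance
  ∂bc = c − b.
This gives a 9×27 integer matrix of rank 8; reducing to Smith normal form yields diagonal entries (1,1,1,1,1,1,1,1).

The boundary map ∂_2: C_2 → C_1 acts by ∂[p,q,r] = [q,r] − [p,r] + [p,q]. For instance
  ∂ach = ch − ah + ac,
  ∂efi = fi − ei + ef.
This gives a 27×18 integer matrix of rank 17; reducing to Smith normal form yields diagonal entries (1,1,1,1,1,1,1,1,1,1,1,1,1,1,1,1,1).

Now H_k = ker ∂_k / im ∂_{k+1}, so:

  H_0: rank C_0 − rank ∂_1 = 9 − 8 = 1, and the invariant factors of ∂_1 are all 1, so H_0 = Z.
  H_1: rank ker ∂_1 − rank ∂_2 = (27 − 8) − 17 = 2, and the invariant factors of ∂_2 are all 1, so H_1 = Z^2.
  H_2: rank ker ∂_2 − rank ∂_3 = (18 − 17) − 0 = 1, and there is no ∂_3, so H_2 = Z.

Hence the Betti numbers are b_0 = 1, b_1 = 2, b_2 = 1.

b_0 = 1, b_1 = 2, b_2 = 1.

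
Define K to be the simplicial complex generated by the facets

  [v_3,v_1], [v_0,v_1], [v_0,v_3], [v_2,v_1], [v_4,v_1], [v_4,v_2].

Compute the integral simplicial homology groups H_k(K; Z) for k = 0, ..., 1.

H_0 = Z,  H_1 = Z^2.

Take the total order v_0 < v_1 < v_2 < v_3 < v_4 on the vertex set. Then K (dimension 1) consists of the simplices:

  0-simplices (5): [v_0], [v_1], [v_2], [v_3], [v_4]
  1-simplices (6): [v_0,v_1], [v_0,v_3], [v_1,v_2], [v_1,v_3], [v_1,v_4], [v_2,v_4]

Hence C_0 ≅ Z^5, C_1 ≅ Z^6.

The boundary map ∂_1: C_1 → C_0 maps an edge to its endpoints' difference, ∂[p,q] = q − p. For instance
  ∂[v_0,v_3] = [v_3] − [v_0].
The resulting 5×6 matrix has rank 4, and its Smith normal form has invariant factors (1,1,1,1).

Reading off H_k = ker ∂_k / im ∂_{k+1}:

  H_0: rank C_0 − rank ∂_1 = 5 − 4 = 1, and the invariant factors of ∂_1 are all 1, so H_0 = Z.
  H_1: rank ker ∂_1 − rank ∂_2 = (6 − 4) − 0 = 2, and there is no ∂_2, so H_1 = Z^2.

(K is a triangulation of a wedge of 2 circles.)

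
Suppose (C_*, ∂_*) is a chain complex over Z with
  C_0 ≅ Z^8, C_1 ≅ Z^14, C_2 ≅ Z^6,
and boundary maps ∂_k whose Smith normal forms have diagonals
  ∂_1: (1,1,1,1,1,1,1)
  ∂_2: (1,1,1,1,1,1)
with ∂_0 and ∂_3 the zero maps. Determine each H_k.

H_0: b_0 = 8 − 0 − 7 = 1; torsion from ∂_1 factors > 1: none. So H_0 ≅ Z.
H_1: b_1 = 14 − 7 − 6 = 1; torsion from ∂_2 factors > 1: none. So H_1 ≅ Z.
H_2: b_2 = 6 − 6 − 0 = 0; torsion from ∂_3 factors > 1: none. So H_2 ≅ 0.

H_0 ≅ Z,  H_1 ≅ Z,  H_2 = 0.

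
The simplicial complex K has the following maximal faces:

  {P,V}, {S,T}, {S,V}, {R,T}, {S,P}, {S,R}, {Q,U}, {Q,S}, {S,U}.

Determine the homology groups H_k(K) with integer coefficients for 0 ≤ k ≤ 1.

Order the vertices as P < Q < R < S < T < U < V. Listing each simplex with vertices in this order, K has dimension 1 with simplices:

  0-simplices (7): P, Q, R, S, T, U, V
  1-simplices (9): PS, PV, QS, QU, RS, RT, ST, SU, SV

Hence C_0 ≅ Z^7, C_1 ≅ Z^9.

Boundary ∂_1: C_1 → C_0 sends each edge [p,q] (with p < q) to q − p.
As a 7×9 matrix over Z this has rank 6, with invariant factors (1,1,1,1,1,1).

From H_k ≅ ker(∂_k) / im(∂_{k+1}) we obtain:

  H_0: rank C_0 − rank ∂_1 = 7 − 6 = 1, and the invariant factors of ∂_1 are all 1, so H_0 ≅ Z.
  H_1: rank ker ∂_1 − rank ∂_2 = (9 − 6) − 0 = 3, and there is no ∂_2, so H_1 ≅ Z^3.

As a check, the Euler characteristic is 7 − 9 = -2, which agrees with 1 − 3 = -2.

H_0 ≅ Z,  H_1 ≅ Z^3.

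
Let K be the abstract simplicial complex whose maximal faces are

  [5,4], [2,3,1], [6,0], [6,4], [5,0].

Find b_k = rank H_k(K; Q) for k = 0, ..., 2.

Order the vertices as 0 < 1 < 2 < 3 < 4 < 5 < 6. Listing each simplex with vertices in this order, K has dimension 2 with simplices:

  0-simplices (7): [0], [1], [2], [3], [4], [5], [6]
  1-simplices (7): [0,5], [0,6], [1,2], [1,3], [2,3], [4,5], [4,6]
  2-simplices (1): [1,2,3]

Hence C_0 ≅ Z^7, C_1 ≅ Z^7, C_2 ≅ Z^1.

∂_1: C_1 → C_0 maps an edge to its endpoints' difference, ∂[p,q] = q − p. For instance
  ∂[0,5] = [5] − [0].
As a 7×7 matrix over Z this has rank 5, with invariant factors (1,1,1,1,1).

Boundary ∂_2: C_2 → C_1 acts by ∂[p,q,r] = [q,r] − [p,r] + [p,q]. For instance
  ∂[1,2,3] = [2,3] − [1,3] + [1,2].
The resulting 7×1 matrix has rank 1, and its Smith normal form has invariant factors (1).

Now H_k = ker ∂_k / im ∂_{k+1}, so:

  H_0: rank C_0 − rank ∂_1 = 7 − 5 = 2, and the invariant factors of ∂_1 are all 1, so H_0 ≅ Z^2.
  H_1: rank ker ∂_1 − rank ∂_2 = (7 − 5) − 1 = 1, and the invariant factors of ∂_2 are all 1, so H_1 ≅ Z.
  H_2: rank ker ∂_2 − rank ∂_3 = (1 − 1) − 0 = 0, and there is no ∂_3, so H_2 ≅ 0.

As a check, the Euler characteristic is 7 − 7 + 1 = 1, which agrees with 2 − 1 + 0 = 1.

Hence the Betti numbers are b_0 = 2, b_1 = 1, b_2 = 0.

b_0 = 2, b_1 = 1, b_2 = 0.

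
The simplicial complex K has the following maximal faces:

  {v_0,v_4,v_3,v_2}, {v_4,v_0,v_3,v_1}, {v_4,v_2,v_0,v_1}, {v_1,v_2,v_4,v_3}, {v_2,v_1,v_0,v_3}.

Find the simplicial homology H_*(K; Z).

Order the vertices as v_0 < v_1 < v_2 < v_3 < v_4. Listing each simplex with vertices in this order, K has dimension 3 with simplices:

  0-simplices (5): [v_0], [v_1], [v_2], [v_3], [v_4]
  1-simplices (10): [v_0,v_1], [v_0,v_2], [v_0,v_3], [v_0,v_4], [v_1,v_2], [v_1,v_3], [v_1,v_4], [v_2,v_3], [v_2,v_4], [v_3,v_4]
  2-simplices (10): [v_0,v_1,v_2], [v_0,v_1,v_3], [v_0,v_1,v_4], [v_0,v_2,v_3], [v_0,v_2,v_4], [v_0,v_3,v_4], [v_1,v_2,v_3], [v_1,v_2,v_4], [v_1,v_3,v_4], [v_2,v_3,v_4]
  3-simplices (5): [v_0,v_1,v_2,v_3], [v_0,v_1,v_2,v_4], [v_0,v_1,v_3,v_4], [v_0,v_2,v_3,v_4], [v_1,v_2,v_3,v_4]

Hence C_0 ≅ Z^5, C_1 ≅ Z^10, C_2 ≅ Z^10, C_3 ≅ Z^5.

The boundary map ∂_1: C_1 → C_0 maps an edge to its endpoints' difference, ∂[p,q] = q − p. For instance
  ∂[v_0,v_4] = [v_4] − [v_0].
The 5×10 boundary matrix has rank 4 and Smith normal form diag(1,1,1,1).

∂_2: C_2 → C_1 sends each 2-simplex [p,q,r] to [q,r] − [p,r] + [p,q]. For instance
  ∂[v_0,v_1,v_4] = [v_1,v_4] − [v_0,v_4] + [v_0,v_1],
  ∂[v_0,v_1,v_2] = [v_1,v_2] − [v_0,v_2] + [v_0,v_1].
This gives a 10×10 integer matrix of rank 6; reducing to Smith normal form yields diagonal entries (1,1,1,1,1,1).

∂_3: C_3 → C_2 sends each 3-simplex σ to the alternating sum Σ_i (−1)^i (σ with its i-th vertex removed). For instance
  ∂[v_0,v_1,v_3,v_4] = [v_1,v_3,v_4] − [v_0,v_3,v_4] + [v_0,v_1,v_4] − [v_0,v_1,v_3],
  ∂[v_1,v_2,v_3,v_4] = [v_2,v_3,v_4] − [v_1,v_3,v_4] + [v_1,v_2,v_4] − [v_1,v_2,v_3].
As a 10×5 matrix over Z this has rank 4, with invariant factors (1,1,1,1).

Now H_k = ker ∂_k / im ∂_{k+1}, so:

  H_0: rank C_0 − rank ∂_1 = 5 − 4 = 1, and the invariant factors of ∂_1 are all 1, so H_0 = Z.
  H_1: rank ker ∂_1 − rank ∂_2 = (10 − 4) − 6 = 0, and the invariant factors of ∂_2 are all 1, so H_1 = 0.
  H_2: rank ker ∂_2 − rank ∂_3 = (10 − 6) − 4 = 0, and the invariant factors of ∂_3 are all 1, so H_2 = 0.
  H_3: rank ker ∂_3 − rank ∂_4 = (5 − 4) − 0 = 1, and there is no ∂_4, so H_3 = Z.

H_0 ≅ Z,  H_1 = 0,  H_2 = 0,  H_3 ≅ Z.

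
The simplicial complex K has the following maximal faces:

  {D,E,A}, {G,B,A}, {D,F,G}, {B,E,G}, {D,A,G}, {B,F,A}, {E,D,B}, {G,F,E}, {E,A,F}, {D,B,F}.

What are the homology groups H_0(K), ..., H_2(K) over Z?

Order the vertices as A < B < D < E < F < G. Listing each simplex with vertices in this order, K has dimension 2 with simplices:

  0-simplices (6): A, B, D, E, F, G
  1-simplices (15): AB, AD, AE, AF, AG, BD, BE, BF, BG, DE, DF, DG, EF, EG, FG
  2-simplices (10): ABF, ABG, ADE, ADG, AEF, BDE, BDF, BEG, DFG, EFG

giving chain groups C_0 ≅ Z^6, C_1 ≅ Z^15, C_2 ≅ Z^10.

Boundary ∂_1: C_1 → C_0 sends each edge [p,q] (with p < q) to q − p. For instance
  ∂EG = G − E.
The 6×15 boundary matrix has rank 5 and Smith normal form diag(1,1,1,1,1).

Boundary ∂_2: C_2 → C_1 sends each 2-simplex [p,q,r] to [q,r] − [p,r] + [p,q]. For instance
  ∂BDF = DF − BF + BD,
  ∂AEF = EF − AF + AE.
As a 15×10 matrix over Z this has rank 10, with invariant factors (1,1,1,1,1,1,1,1,1,2).

Now H_k = ker ∂_k / im ∂_{k+1}, so:

  H_0: rank C_0 − rank ∂_1 = 6 − 5 = 1, and the invariant factors of ∂_1 are all 1, so H_0 = Z.
  H_1: rank ker ∂_1 − rank ∂_2 = (15 − 5) − 10 = 0, and ∂_2 has invariant factor 2 > 1, so H_1 = Z/2.
  H_2: rank ker ∂_2 − rank ∂_3 = (10 − 10) − 0 = 0, and there is no ∂_3, so H_2 = 0.

(K is a triangulation of the real projective plane RP^2.)

H_0 = Z,  H_1 = Z/2,  H_2 = 0.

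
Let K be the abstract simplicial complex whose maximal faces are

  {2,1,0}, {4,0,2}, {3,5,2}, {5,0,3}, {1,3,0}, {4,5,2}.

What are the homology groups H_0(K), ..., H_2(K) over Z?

H_0 ≅ Z,  H_1 ≅ Z,  H_2 = 0.

We work with the vertex ordering 0 < 1 < 2 < 3 < 4 < 5. The simplices of K, each written with vertices in increasing order, are:

  0-simplices (6): [0], [1], [2], [3], [4], [5]
  1-simplices (12): [0,1], [0,2], [0,3], [0,4], [0,5], [1,2], [1,3], [2,3], [2,4], [2,5], [3,5], [4,5]
  2-simplices (6): [0,1,2], [0,1,3], [0,2,4], [0,3,5], [2,3,5], [2,4,5]

giving chain groups C_0 ≅ Z^6, C_1 ≅ Z^12, C_2 ≅ Z^6.

Boundary ∂_1: C_1 → C_0 is given by ∂[p,q] = [q] − [p].
This gives a 6×12 integer matrix of rank 5; reducing to Smith normal form yields diagonal entries (1,1,1,1,1).

∂_2: C_2 → C_1 sends each 2-simplex [p,q,r] to [q,r] − [p,r] + [p,q]. For instance
  ∂[0,2,4] = [2,4] − [0,4] + [0,2],
  ∂[0,3,5] = [3,5] − [0,5] + [0,3].
The 12×6 boundary matrix has rank 6 and Smith normal form diag(1,1,1,1,1,1).

Reading off H_k = ker ∂_k / im ∂_{k+1}:

  H_0: rank C_0 − rank ∂_1 = 6 − 5 = 1, and the invariant factors of ∂_1 are all 1, so H_0 ≅ Z.
  H_1: rank ker ∂_1 − rank ∂_2 = (12 − 5) − 6 = 1, and the invariant factors of ∂_2 are all 1, so H_1 ≅ Z.
  H_2: rank ker ∂_2 − rank ∂_3 = (6 − 6) − 0 = 0, and there is no ∂_3, so H_2 ≅ 0.

As a check, the Euler characteristic is 6 − 12 + 6 = 0, which agrees with 1 − 1 + 0 = 0.
(K is a triangulation of the cylinder S^1 x I.)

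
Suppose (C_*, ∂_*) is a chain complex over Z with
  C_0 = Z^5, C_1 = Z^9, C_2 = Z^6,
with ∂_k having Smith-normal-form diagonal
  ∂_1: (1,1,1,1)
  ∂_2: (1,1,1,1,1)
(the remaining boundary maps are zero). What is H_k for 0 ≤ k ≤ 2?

H_0: b_0 = 5 − 0 − 4 = 1; torsion from ∂_1 factors > 1: none. So H_0 = Z.
H_1: b_1 = 9 − 4 − 5 = 0; torsion from ∂_2 factors > 1: none. So H_1 = 0.
H_2: b_2 = 6 − 5 − 0 = 1; torsion from ∂_3 factors > 1: none. So H_2 = Z.

H_0 = Z,  H_1 = 0,  H_2 = Z.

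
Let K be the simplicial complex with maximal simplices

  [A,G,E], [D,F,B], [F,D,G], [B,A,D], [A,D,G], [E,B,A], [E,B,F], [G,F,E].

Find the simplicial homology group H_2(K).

We work with the vertex ordering A < B < D < E < F < G. The simplices of K, each written with vertices in increasing order, are:

  0-simplices (6): A, B, D, E, F, G
  1-simplices (12): AB, AD, AE, AG, BD, BE, BF, DF, DG, EF, EG, FG
  2-simplices (8): ABD, ABE, ADG, AEG, BDF, BEF, DFG, EFG

so the chain groups are C_0 ≅ Z^6, C_1 ≅ Z^12, C_2 ≅ Z^8.

Boundary ∂_1: C_1 → C_0 is given by ∂[p,q] = [q] − [p]. For instance
  ∂DG = G − D.
The 6×12 boundary matrix has rank 5 and Smith normal form diag(1,1,1,1,1).

∂_2: C_2 → C_1 sends each 2-simplex [p,q,r] to [q,r] − [p,r] + [p,q]. For instance
  ∂DFG = FG − DG + DF,
  ∂ABE = BE − AE + AB.
The 12×8 boundary matrix has rank 7 and Smith normal form diag(1,1,1,1,1,1,1).

Reading off H_k = ker ∂_k / im ∂_{k+1}:

  H_2: rank ker ∂_2 − rank ∂_3 = (8 − 7) − 0 = 1, and there is no ∂_3, so H_2 = Z.

H_2 ≅ Z.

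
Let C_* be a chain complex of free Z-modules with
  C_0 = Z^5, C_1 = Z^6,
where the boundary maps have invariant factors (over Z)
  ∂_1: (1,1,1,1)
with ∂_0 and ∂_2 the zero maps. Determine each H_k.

H_0: b_0 = 5 − 0 − 4 = 1; torsion from ∂_1 factors > 1: none. So H_0 = Z.
H_1: b_1 = 6 − 4 − 0 = 2; torsion from ∂_2 factors > 1: none. So H_1 = Z^2.

H_0 = Z,  H_1 = Z^2.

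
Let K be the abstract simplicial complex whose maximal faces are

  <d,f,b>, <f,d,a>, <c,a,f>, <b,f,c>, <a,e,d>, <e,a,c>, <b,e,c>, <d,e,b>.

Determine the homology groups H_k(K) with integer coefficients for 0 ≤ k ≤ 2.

H_0 = Z,  H_1 = 0,  H_2 = Z.

Order the vertices as a < b < c < d < e < f. Listing each simplex with vertices in this order, K has dimension 2 with simplices:

  0-simplices (6): a, b, c, d, e, f
  1-simplices (12): ac, ad, ae, af, bc, bd, be, bf, ce, cf, de, df
  2-simplices (8): ace, acf, ade, adf, bce, bcf, bde, bdf

so the chain groups are C_0 ≅ Z^6, C_1 ≅ Z^12, C_2 ≅ Z^8.

The boundary map ∂_1: C_1 → C_0 is given by ∂[p,q] = [q] − [p]. For instance
  ∂de = e − d.
The 6×12 boundary matrix has rank 5 and Smith normal form diag(1,1,1,1,1).

The boundary map ∂_2: C_2 → C_1 sends each 2-simplex [p,q,r] to [q,r] − [p,r] + [p,q]. For instance
  ∂acf = cf − af + ac,
  ∂ace = ce − ae + ac.
The resulting 12×8 matrix has rank 7, and its Smith normal form has invariant factors (1,1,1,1,1,1,1).

From H_k ≅ ker(∂_k) / im(∂_{k+1}) we obtain:

  H_0: rank C_0 − rank ∂_1 = 6 − 5 = 1, and the invariant factors of ∂_1 are all 1, so H_0 ≅ Z.
  H_1: rank ker ∂_1 − rank ∂_2 = (12 − 5) − 7 = 0, and the invariant factors of ∂_2 are all 1, so H_1 ≅ 0.
  H_2: rank ker ∂_2 − rank ∂_3 = (8 − 7) − 0 = 1, and there is no ∂_3, so H_2 ≅ Z.

As a check, the Euler characteristic is 6 − 12 + 8 = 2, which agrees with 1 − 0 + 1 = 2.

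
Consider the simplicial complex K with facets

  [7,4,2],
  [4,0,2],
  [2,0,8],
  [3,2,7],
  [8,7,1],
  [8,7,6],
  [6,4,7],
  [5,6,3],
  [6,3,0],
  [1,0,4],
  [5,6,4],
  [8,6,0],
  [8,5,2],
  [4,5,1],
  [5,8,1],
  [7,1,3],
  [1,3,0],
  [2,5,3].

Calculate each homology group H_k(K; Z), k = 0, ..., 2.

H_0 = Z,  H_1 = Z^2,  H_2 = Z.

Fix the vertex order 0 < 1 < 2 < 3 < 4 < 5 < 6 < 7 < 8 and write every simplex with vertices in increasing order. Then dim K = 2 and the simplices of K are:

  0-simplices (9): [0], [1], [2], [3], [4], [5], [6], [7], [8]
  1-simplices (27): (27 of them)
  2-simplices (18): [0,1,3], [0,1,4], [0,2,4], [0,2,8], [0,3,6], [0,6,8], [1,3,7], [1,4,5], [1,5,8], [1,7,8], [2,3,5], [2,3,7], [2,4,7], [2,5,8], [3,5,6], [4,5,6], [4,6,7], [6,7,8]

so the chain groups are C_0 ≅ Z^9, C_1 ≅ Z^27, C_2 ≅ Z^18.

Boundary ∂_1: C_1 → C_0 maps an edge to its endpoints' difference, ∂[p,q] = q − p.
This gives a 9×27 integer matrix of rank 8; reducing to Smith normal form yields diagonal entries (1,1,1,1,1,1,1,1).

∂_2: C_2 → C_1 maps a triangle to the signed sum of its edges. For instance
  ∂[1,3,7] = [3,7] − [1,7] + [1,3],
  ∂[2,4,7] = [4,7] − [2,7] + [2,4].
As a 27×18 matrix over Z this has rank 17, with invariant factors (1,1,1,1,1,1,1,1,1,1,1,1,1,1,1,1,1).

From H_k ≅ ker(∂_k) / im(∂_{k+1}) we obtain:

  H_0: rank C_0 − rank ∂_1 = 9 − 8 = 1, and the invariant factors of ∂_1 are all 1, so H_0 ≅ Z.
  H_1: rank ker ∂_1 − rank ∂_2 = (27 − 8) − 17 = 2, and the invariant factors of ∂_2 are all 1, so H_1 ≅ Z^2.
  H_2: rank ker ∂_2 − rank ∂_3 = (18 − 17) − 0 = 1, and there is no ∂_3, so H_2 ≅ Z.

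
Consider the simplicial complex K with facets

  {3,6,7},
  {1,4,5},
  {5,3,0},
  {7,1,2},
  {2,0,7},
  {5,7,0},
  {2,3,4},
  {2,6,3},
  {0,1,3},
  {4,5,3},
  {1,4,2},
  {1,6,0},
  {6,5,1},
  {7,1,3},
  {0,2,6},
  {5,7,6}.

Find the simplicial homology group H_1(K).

H_1 ≅ Z^2.

We work with the vertex ordering 0 < 1 < 2 < 3 < 4 < 5 < 6 < 7. The simplices of K, each written with vertices in increasing order, are:

  0-simplices (8): [0], [1], [2], [3], [4], [5], [6], [7]
  1-simplices (24): (24 of them)
  2-simplices (16): [0,1,3], [0,1,6], [0,2,6], [0,2,7], [0,3,5], [0,5,7], [1,2,4], [1,2,7], [1,3,7], [1,4,5], [1,5,6], [2,3,4], [2,3,6], [3,4,5], [3,6,7], [5,6,7]

so the chain groups are C_0 ≅ Z^8, C_1 ≅ Z^24, C_2 ≅ Z^16.

∂_1: C_1 → C_0 sends each edge [p,q] (with p < q) to q − p. For instance
  ∂[0,7] = [7] − [0].
This gives a 8×24 integer matrix of rank 7; reducing to Smith normal form yields diagonal entries (1,1,1,1,1,1,1).

∂_2: C_2 → C_1 maps a triangle to the signed sum of its edges. For instance
  ∂[2,3,4] = [3,4] − [2,4] + [2,3],
  ∂[3,4,5] = [4,5] − [3,5] + [3,4].
This gives a 24×16 integer matrix of rank 15; reducing to Smith normal form yields diagonal entries (1,1,1,1,1,1,1,1,1,1,1,1,1,1,1).

Reading off H_k = ker ∂_k / im ∂_{k+1}:

  H_1: rank ker ∂_1 − rank ∂_2 = (24 − 7) − 15 = 2, and the invariant factors of ∂_2 are all 1, so H_1 = Z^2.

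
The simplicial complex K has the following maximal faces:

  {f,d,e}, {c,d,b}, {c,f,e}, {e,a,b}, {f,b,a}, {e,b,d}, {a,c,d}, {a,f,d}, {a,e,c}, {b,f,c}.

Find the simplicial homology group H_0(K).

Fix the vertex order a < b < c < d < e < f and write every simplex with vertices in increasing order. Then dim K = 2 and the simplices of K are:

  0-simplices (6): a, b, c, d, e, f
  1-simplices (15): ab, ac, ad, ae, af, bc, bd, be, bf, cd, ce, cf, de, df, ef
  2-simplices (10): abe, abf, acd, ace, adf, bcd, bcf, bde, cef, def

Hence C_0 ≅ Z^6, C_1 ≅ Z^15, C_2 ≅ Z^10.

∂_1: C_1 → C_0 is given by ∂[p,q] = [q] − [p].
This gives a 6×15 integer matrix of rank 5; reducing to Smith normal form yields diagonal entries (1,1,1,1,1).

Boundary ∂_2: C_2 → C_1 sends each 2-simplex [p,q,r] to [q,r] − [p,r] + [p,q]. For instance
  ∂bcd = cd − bd + bc,
  ∂bde = de − be + bd.
This gives a 15×10 integer matrix of rank 10; reducing to Smith normal form yields diagonal entries (1,1,1,1,1,1,1,1,1,2).

From H_k ≅ ker(∂_k) / im(∂_{k+1}) we obtain:

  H_0: rank C_0 − rank ∂_1 = 6 − 5 = 1, and the invariant factors of ∂_1 are all 1, so H_0 = Z.

H_0 = Z.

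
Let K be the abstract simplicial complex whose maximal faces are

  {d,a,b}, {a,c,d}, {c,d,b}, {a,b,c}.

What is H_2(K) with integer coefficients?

Order the vertices as a < b < c < d. Listing each simplex with vertices in this order, K has dimension 2 with simplices:

  0-simplices (4): a, b, c, d
  1-simplices (6): ab, ac, ad, bc, bd, cd
  2-simplices (4): abc, abd, acd, bcd

giving chain groups C_0 ≅ Z^4, C_1 ≅ Z^6, C_2 ≅ Z^4.

∂_1: C_1 → C_0 is given by ∂[p,q] = [q] − [p]. For instance
  ∂ab = b − a.
This gives a 4×6 integer matrix of rank 3; reducing to Smith normal form yields diagonal entries (1,1,1).

∂_2: C_2 → C_1 acts by ∂[p,q,r] = [q,r] − [p,r] + [p,q]. For instance
  ∂abc = bc − ac + ab,
  ∂abd = bd − ad + ab.
The resulting 6×4 matrix has rank 3, and its Smith normal form has invariant factors (1,1,1).

Now H_k = ker ∂_k / im ∂_{k+1}, so:

  H_2: rank ker ∂_2 − rank ∂_3 = (4 − 3) − 0 = 1, and there is no ∂_3, so H_2 ≅ Z.

(K is a triangulation of the 2-sphere S^2.)

H_2 ≅ Z.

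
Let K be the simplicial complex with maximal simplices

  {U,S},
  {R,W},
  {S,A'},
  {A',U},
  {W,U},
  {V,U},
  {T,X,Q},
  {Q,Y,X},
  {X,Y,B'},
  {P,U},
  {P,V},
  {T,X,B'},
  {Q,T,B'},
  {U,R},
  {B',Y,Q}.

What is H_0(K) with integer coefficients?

Order the vertices as P < Q < R < S < T < U < V < W < X < Y < A' < B'. Listing each simplex with vertices in this order, K has dimension 2 with simplices:

  0-simplices (12): [P], [Q], [R], [S], [T], [U], [V], [W], [X], [Y], [A'], [B']
  1-simplices (18): [P,U], [P,V], [Q,T], [Q,X], [Q,Y], [Q,B'], [R,U], [R,W], [S,U], [S,A'], [T,X], [T,B'], [U,V], [U,W], [U,A'], [X,Y], [X,B'], [Y,B']
  2-simplices (6): [Q,T,X], [Q,T,B'], [Q,X,Y], [Q,Y,B'], [T,X,B'], [X,Y,B']

so the chain groups are C_0 ≅ Z^12, C_1 ≅ Z^18, C_2 ≅ Z^6.

The boundary map ∂_1: C_1 → C_0 is given by ∂[p,q] = [q] − [p]. For instance
  ∂[P,U] = [U] − [P].
As a 12×18 matrix over Z this has rank 10, with invariant factors (1,1,1,1,1,1,1,1,1,1).

The boundary map ∂_2: C_2 → C_1 acts by ∂[p,q,r] = [q,r] − [p,r] + [p,q]. For instance
  ∂[Q,Y,B'] = [Y,B'] − [Q,B'] + [Q,Y],
  ∂[X,Y,B'] = [Y,B'] − [X,B'] + [X,Y].
As a 18×6 matrix over Z this has rank 5, with invariant factors (1,1,1,1,1).

Now H_k = ker ∂_k / im ∂_{k+1}, so:

  H_0: rank C_0 − rank ∂_1 = 12 − 10 = 2, and the invariant factors of ∂_1 are all 1, so H_0 ≅ Z^2.

(K is a triangulation of the disjoint union of the 2-sphere S^2 and a wedge of 3 circles.)

H_0 = Z^2.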